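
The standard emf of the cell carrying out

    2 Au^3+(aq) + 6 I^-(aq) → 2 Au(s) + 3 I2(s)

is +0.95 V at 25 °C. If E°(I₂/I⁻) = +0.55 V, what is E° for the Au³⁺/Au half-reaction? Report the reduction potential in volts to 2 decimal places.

+1.50 V

In the reaction as written the Au³⁺/Au couple is reduced (cathode) and I₂/I⁻ is oxidized (anode), so E°cell = E°(Au³⁺/Au) − E°(I₂/I⁻).
E°(Au³⁺/Au) = E°cell + E°(anode) = +0.95 + (+0.55) = +1.50 V.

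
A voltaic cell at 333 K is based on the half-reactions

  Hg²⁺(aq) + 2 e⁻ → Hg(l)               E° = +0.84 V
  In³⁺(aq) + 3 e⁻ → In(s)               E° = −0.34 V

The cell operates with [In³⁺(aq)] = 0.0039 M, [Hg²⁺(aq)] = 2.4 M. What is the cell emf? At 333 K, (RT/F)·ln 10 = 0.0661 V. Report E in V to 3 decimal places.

+1.246 V

Hg²⁺/Hg is reduced (cathode, E° = +0.84 V) and In³⁺/In is oxidized (anode).
E°cell = E°cat − E°an = +0.84 − (−0.34) = +1.18 V; n = 6.
Balancing gives 3 Hg²⁺(aq) + 2 In(s) → 3 Hg(l) + 2 In³⁺(aq); hence Q = [In³⁺(aq)]^2 / [Hg²⁺(aq)]^3 = 1.1×10^−6 (log Q = −5.959).
Applying E = E° − (RT ln10/nF)·log Q gives +1.18 − (0.0661/6)(−5.959) = +1.246 V.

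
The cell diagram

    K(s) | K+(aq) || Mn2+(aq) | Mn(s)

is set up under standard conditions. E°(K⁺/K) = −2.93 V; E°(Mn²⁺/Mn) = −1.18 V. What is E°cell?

By convention the left-hand electrode in cell notation is the anode (oxidation) and the right-hand electrode is the cathode (reduction).
E°cell = E°(right) − E°(left) = −1.18 − (−2.93) = +1.75 V.

+1.75 V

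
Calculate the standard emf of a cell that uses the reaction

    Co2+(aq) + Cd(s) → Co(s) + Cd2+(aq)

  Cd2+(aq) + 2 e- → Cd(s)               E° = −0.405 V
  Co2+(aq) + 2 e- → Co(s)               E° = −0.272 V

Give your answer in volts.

+0.133 V

In the reaction as written, Co2+(aq) is reduced (cathode) and Cd2+(aq) is produced by oxidation at the anode.
E°cell = E°(cathode) − E°(anode) = −0.272 − (−0.405) = +0.133 V.
The positive value indicates the reaction is spontaneous as written.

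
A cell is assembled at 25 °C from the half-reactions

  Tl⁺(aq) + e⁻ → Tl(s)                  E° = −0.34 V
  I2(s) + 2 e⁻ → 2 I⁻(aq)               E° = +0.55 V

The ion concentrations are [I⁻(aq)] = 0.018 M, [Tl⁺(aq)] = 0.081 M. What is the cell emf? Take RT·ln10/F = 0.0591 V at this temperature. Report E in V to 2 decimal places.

+1.06 V

The I₂/I⁻ couple has the more positive E°, so it is the cathode; Tl⁺/Tl is the anode.
E°cell = +0.55 − (−0.34) = +0.89 V, with n = 2 electrons transferred.
The balanced reaction is I2(s) + 2 Tl(s) → 2 I⁻(aq) + 2 Tl⁺(aq), so Q = [I⁻(aq)]^2·[Tl⁺(aq)]^2 = 2.13×10^−6 and log Q = −5.672.
E = E° − (0.0591/n)·log Q = +0.89 − (0.0591/2)(−5.672) = +1.06 V.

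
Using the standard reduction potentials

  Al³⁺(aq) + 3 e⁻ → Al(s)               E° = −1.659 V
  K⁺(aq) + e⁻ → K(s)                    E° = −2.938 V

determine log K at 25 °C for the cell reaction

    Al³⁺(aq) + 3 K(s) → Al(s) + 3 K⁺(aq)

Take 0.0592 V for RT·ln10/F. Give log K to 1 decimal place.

The Al³⁺/Al couple is reduced (cathode); E°cell = −1.659 − (−2.938) = +1.279 V with n = 3.
At equilibrium E = 0, so log K = nE°cell / 0.0592 = (3)(+1.279) / 0.0592 = 64.8.

log K = 64.8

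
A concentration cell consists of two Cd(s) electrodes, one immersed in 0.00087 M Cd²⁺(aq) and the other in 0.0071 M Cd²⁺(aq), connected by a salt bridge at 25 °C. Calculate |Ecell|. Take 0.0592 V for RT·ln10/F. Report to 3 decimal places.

For a concentration cell E°cell = 0, since both electrodes use the same couple.
The compartment with the higher Cd²⁺(aq) concentration (0.0071 M) acts as the cathode; ions are reduced there and produced at the dilute (0.00087 M) anode.
With n = 2, Ecell = −(0.0592/2)·log([dilute]/[conc]) = −(0.0592/2)·log(0.00087/0.0071) = +0.027 V.

0.027 V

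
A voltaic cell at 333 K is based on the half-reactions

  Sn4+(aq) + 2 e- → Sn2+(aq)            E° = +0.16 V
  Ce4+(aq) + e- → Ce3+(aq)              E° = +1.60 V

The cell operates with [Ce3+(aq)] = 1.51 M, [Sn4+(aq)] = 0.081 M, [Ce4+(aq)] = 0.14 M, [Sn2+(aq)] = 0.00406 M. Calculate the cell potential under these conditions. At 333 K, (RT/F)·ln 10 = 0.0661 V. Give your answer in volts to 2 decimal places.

+1.33 V

The Ce⁴⁺/Ce³⁺ couple has the more positive E°, so it is the cathode; Sn⁴⁺/Sn²⁺ is the anode.
The standard potential is +1.60 − (+0.16) = +1.44 V and the balanced reaction transfers n = 2 electrons.
Balancing gives 2 Ce4+(aq) + Sn2+(aq) → 2 Ce3+(aq) + Sn4+(aq); hence Q = ([Ce3+(aq)]^2·[Sn4+(aq)]) / ([Ce4+(aq)]^2·[Sn2+(aq)]) = 2.32×10^3 (log Q = 3.366).
E = E° − (0.0661/n)·log Q = +1.44 − (0.0661/2)(3.366) = +1.33 V.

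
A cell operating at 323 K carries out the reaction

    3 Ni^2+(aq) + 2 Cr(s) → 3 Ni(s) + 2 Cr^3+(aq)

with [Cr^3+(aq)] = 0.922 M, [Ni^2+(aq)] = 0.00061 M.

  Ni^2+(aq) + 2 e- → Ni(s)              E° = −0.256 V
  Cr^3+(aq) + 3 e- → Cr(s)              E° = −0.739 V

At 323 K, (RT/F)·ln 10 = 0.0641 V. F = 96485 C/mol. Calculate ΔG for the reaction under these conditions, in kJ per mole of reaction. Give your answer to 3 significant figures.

With Ni²⁺/Ni reduced at the cathode, E°cell = −0.256 − (−0.739) = +0.483 V and n = 6.
The reaction quotient is [Cr^3+(aq)]^2 / [Ni^2+(aq)]^3 = 3.75×10^9; by Nernst, E = +0.483 − (0.0641/6)(9.573) = +0.3807 V.
ΔG = −nFE = −(6)(96485)(+0.3807) J/mol = −220 kJ/mol.

−220 kJ/mol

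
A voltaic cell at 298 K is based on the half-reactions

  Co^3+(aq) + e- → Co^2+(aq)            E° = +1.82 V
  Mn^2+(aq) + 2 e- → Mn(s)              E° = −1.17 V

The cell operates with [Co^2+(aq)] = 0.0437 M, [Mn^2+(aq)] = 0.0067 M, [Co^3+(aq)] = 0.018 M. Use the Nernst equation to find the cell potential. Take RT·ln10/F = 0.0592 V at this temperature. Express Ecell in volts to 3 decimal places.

The Co³⁺/Co²⁺ couple has the more positive E°, so it is the cathode; Mn²⁺/Mn is the anode.
The standard potential is +1.82 − (−1.17) = +2.99 V and the balanced reaction transfers n = 2 electrons.
The balanced reaction is 2 Co^3+(aq) + Mn(s) → 2 Co^2+(aq) + Mn^2+(aq), so Q = ([Co^2+(aq)]^2·[Mn^2+(aq)]) / [Co^3+(aq)]^2 = 0.0395 and log Q = −1.404.
Applying E = E° − (RT ln10/nF)·log Q gives +2.99 − (0.0592/2)(−1.404) = +3.032 V.

+3.032 V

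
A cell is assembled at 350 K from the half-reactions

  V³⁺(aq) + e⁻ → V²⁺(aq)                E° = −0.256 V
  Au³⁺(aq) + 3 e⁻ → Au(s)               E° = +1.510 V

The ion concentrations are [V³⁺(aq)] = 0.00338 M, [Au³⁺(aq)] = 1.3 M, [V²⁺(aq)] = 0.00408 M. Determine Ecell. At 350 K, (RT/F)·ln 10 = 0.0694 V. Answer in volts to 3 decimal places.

+1.774 V

Au³⁺/Au is reduced (cathode, E° = +1.510 V) and V³⁺/V²⁺ is oxidized (anode).
E°cell = E°cat − E°an = +1.510 − (−0.256) = +1.766 V; n = 3.
Balancing gives Au³⁺(aq) + 3 V²⁺(aq) → Au(s) + 3 V³⁺(aq); hence Q = [V³⁺(aq)]^3 / ([Au³⁺(aq)]·[V²⁺(aq)]^3) = 0.437 (log Q = −0.359).
E = E° − (0.0694/n)·log Q = +1.766 − (0.0694/3)(−0.359) = +1.774 V.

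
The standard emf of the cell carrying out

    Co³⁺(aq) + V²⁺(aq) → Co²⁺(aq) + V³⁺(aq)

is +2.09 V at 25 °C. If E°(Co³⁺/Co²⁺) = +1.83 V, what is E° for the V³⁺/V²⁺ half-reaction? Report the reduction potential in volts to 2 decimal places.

In the reaction as written the Co³⁺/Co²⁺ couple is reduced (cathode) and V³⁺/V²⁺ is oxidized (anode), so E°cell = E°(Co³⁺/Co²⁺) − E°(V³⁺/V²⁺).
E°(V³⁺/V²⁺) = E°(cathode) − E°cell = +1.83 − (+2.09) = −0.26 V.

−0.26 V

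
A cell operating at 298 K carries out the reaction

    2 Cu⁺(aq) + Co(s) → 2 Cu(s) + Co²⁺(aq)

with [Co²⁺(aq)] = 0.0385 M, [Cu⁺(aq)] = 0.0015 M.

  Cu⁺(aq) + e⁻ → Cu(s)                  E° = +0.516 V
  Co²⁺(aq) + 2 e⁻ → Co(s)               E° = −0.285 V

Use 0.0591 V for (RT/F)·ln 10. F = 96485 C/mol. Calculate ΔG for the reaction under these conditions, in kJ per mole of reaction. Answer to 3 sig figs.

−130 kJ/mol

With Cu⁺/Cu reduced at the cathode, E°cell = +0.516 − (−0.285) = +0.801 V and n = 2.
Q = [Co²⁺(aq)] / [Cu⁺(aq)]^2 = 1.71×10^4, so log Q = 4.233 and E = +0.801 − (0.0591/2)(4.233) = +0.6759 V.
ΔG = −nFE = −(2)(96485)(+0.6759) J/mol = −130 kJ/mol.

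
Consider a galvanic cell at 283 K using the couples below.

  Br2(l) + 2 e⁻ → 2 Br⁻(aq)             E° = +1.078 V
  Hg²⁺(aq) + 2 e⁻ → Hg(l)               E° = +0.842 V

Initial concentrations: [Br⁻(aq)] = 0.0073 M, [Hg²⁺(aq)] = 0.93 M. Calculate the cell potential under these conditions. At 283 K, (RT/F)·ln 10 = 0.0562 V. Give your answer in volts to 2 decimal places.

+0.36 V

Since E°(Br₂/Br⁻) > E°(Hg²⁺/Hg), Br₂/Br⁻ serves as the cathode.
E°cell = +1.078 − (+0.842) = +0.236 V, with n = 2 electrons transferred.
Balancing gives Br2(l) + Hg(l) → 2 Br⁻(aq) + Hg²⁺(aq); hence Q = [Br⁻(aq)]^2·[Hg²⁺(aq)] = 4.96×10^−5 (log Q = −4.305).
Applying E = E° − (RT ln10/nF)·log Q gives +0.236 − (0.0562/2)(−4.305) = +0.36 V.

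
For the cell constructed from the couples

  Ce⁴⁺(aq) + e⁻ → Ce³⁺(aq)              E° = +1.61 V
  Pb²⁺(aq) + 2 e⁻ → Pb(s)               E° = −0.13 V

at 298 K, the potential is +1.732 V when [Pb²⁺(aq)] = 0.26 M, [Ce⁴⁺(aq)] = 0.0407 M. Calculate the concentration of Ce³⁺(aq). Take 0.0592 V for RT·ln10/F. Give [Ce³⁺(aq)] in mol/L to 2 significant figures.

0.11 M

With Ce⁴⁺/Ce³⁺ at the cathode and Pb²⁺/Pb at the anode, E°cell = +1.61 − (−0.13) = +1.74 V (n = 2).
From the Nernst equation, log Q = n(E° − E)/0.0592 = 2·(+1.74 − (+1.732))/0.0592 = 0.270.
The balanced reaction is 2 Ce⁴⁺(aq) + Pb(s) → 2 Ce³⁺(aq) + Pb²⁺(aq), so Q = ([Ce³⁺(aq)]^2·[Pb²⁺(aq)]) / [Ce⁴⁺(aq)]^2.
Solving for the unknown gives log [Ce³⁺(aq)] = −0.963, so [Ce³⁺(aq)] ≈ 0.11 M.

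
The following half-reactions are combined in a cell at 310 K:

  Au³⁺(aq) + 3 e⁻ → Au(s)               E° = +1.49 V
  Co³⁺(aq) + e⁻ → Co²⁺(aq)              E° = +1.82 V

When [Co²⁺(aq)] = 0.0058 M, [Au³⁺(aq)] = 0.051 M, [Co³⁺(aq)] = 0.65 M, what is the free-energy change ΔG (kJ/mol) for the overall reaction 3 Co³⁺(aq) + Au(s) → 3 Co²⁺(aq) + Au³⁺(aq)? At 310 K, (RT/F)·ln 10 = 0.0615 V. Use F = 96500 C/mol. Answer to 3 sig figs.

−140 kJ/mol

With Co³⁺/Co²⁺ reduced at the cathode, E°cell = +1.82 − (+1.49) = +0.33 V and n = 3.
Q = ([Co²⁺(aq)]^3·[Au³⁺(aq)]) / [Co³⁺(aq)]^3 = 3.62×10^−8, so log Q = −7.441 and E = +0.33 − (0.0615/3)(−7.441) = +0.4825 V.
Finally ΔG = −nFE = −(3)(96500 C/mol)(+0.4825 V) = −140 kJ/mol.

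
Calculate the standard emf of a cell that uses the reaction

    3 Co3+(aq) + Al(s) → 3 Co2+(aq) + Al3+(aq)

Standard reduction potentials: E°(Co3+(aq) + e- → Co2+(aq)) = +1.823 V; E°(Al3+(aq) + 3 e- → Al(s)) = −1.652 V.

+3.475 V

Co3+(aq) gains electrons, so the Co³⁺/Co²⁺ couple is the cathode; the Al³⁺/Al couple is the anode.
E°cell = E°(cathode) − E°(anode) = +1.823 − (−1.652) = +3.475 V.
The positive value indicates the reaction is spontaneous as written.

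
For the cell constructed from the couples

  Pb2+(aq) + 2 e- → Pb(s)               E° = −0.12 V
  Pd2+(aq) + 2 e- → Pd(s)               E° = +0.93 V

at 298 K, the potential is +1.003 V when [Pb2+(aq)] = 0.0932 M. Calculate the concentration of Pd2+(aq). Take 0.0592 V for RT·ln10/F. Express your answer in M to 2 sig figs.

0.0024 M

With Pd²⁺/Pd at the cathode and Pb²⁺/Pb at the anode, E°cell = +0.93 − (−0.12) = +1.05 V (n = 2).
Since E = E° − (0.0592/n)·log Q, log Q = n(E° − E)/0.0592 = 1.588.
Balancing electrons gives Pd2+(aq) + Pb(s) → Pd(s) + Pb2+(aq); thus Q = [Pb2+(aq)] / [Pd2+(aq)].
Isolating [Pd2+(aq)] in Q = 10^{1.588} yields log [Pd2+(aq)] = −2.619, i.e. 0.0024 M.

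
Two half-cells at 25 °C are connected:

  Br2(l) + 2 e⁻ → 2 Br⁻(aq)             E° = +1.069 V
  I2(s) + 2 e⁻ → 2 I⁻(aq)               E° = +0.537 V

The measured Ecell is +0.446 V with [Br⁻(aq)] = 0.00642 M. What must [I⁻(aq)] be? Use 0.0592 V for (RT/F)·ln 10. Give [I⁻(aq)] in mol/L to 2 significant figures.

Br₂/Br⁻ is the cathode (higher E°); E°cell = +1.069 − (+0.537) = +0.532 V with n = 2.
Rearranging E = E° − (0.0592/n)·log Q gives log Q = 2(+0.532 − (+0.446))/0.0592 = 2.905.
For Br2(l) + 2 I⁻(aq) → 2 Br⁻(aq) + I2(s), the reaction quotient is Q = [Br⁻(aq)]^2 / [I⁻(aq)]^2.
Substituting the known concentrations and solving, log [I⁻(aq)] = −3.645 and [I⁻(aq)] = 0.00023 M.

0.00023 M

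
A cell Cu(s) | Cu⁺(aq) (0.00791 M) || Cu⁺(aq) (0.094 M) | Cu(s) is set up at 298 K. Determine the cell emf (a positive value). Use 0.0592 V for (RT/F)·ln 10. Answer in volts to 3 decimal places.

0.064 V

For a concentration cell E°cell = 0, since both electrodes use the same couple.
The compartment with the higher Cu⁺(aq) concentration (0.094 M) acts as the cathode; ions are reduced there and produced at the dilute (0.00791 M) anode.
With n = 1, Ecell = −(0.0592/1)·log([dilute]/[conc]) = −(0.0592/1)·log(0.00791/0.094) = +0.064 V.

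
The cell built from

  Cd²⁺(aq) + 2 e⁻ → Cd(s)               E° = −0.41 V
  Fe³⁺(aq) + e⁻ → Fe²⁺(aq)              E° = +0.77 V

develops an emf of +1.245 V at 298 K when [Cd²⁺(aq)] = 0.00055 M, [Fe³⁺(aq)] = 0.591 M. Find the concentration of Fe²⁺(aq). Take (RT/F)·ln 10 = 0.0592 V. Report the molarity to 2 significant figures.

2.0 M

The Fe³⁺/Fe²⁺ couple has the larger reduction potential, so it is the cathode: E°cell = +0.77 − (−0.41) = +1.18 V and n = 2.
Since E = E° − (0.0592/n)·log Q, log Q = n(E° − E)/0.0592 = −2.196.
The balanced reaction is 2 Fe³⁺(aq) + Cd(s) → 2 Fe²⁺(aq) + Cd²⁺(aq), so Q = ([Fe²⁺(aq)]^2·[Cd²⁺(aq)]) / [Fe³⁺(aq)]^2.
Solving for the unknown gives log [Fe²⁺(aq)] = 0.303, so [Fe²⁺(aq)] ≈ 2.0 M.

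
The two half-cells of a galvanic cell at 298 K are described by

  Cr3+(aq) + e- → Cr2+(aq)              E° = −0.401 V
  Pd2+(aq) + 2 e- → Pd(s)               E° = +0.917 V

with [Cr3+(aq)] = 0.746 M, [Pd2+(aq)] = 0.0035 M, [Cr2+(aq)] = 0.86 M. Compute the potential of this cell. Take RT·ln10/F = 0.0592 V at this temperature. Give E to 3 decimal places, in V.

+1.249 V

Pd²⁺/Pd is reduced (cathode, E° = +0.917 V) and Cr³⁺/Cr²⁺ is oxidized (anode).
E°cell = E°cat − E°an = +0.917 − (−0.401) = +1.318 V; n = 2.
The balanced reaction is Pd2+(aq) + 2 Cr2+(aq) → Pd(s) + 2 Cr3+(aq), so Q = [Cr3+(aq)]^2 / ([Pd2+(aq)]·[Cr2+(aq)]^2) = 215 and log Q = 2.332.
E = E° − (0.0592/n)·log Q = +1.318 − (0.0592/2)(2.332) = +1.249 V.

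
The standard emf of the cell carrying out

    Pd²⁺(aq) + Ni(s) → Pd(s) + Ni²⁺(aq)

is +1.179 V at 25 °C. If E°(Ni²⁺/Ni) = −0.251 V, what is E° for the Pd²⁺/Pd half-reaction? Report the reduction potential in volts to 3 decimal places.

+0.928 V

In the reaction as written the Pd²⁺/Pd couple is reduced (cathode) and Ni²⁺/Ni is oxidized (anode), so E°cell = E°(Pd²⁺/Pd) − E°(Ni²⁺/Ni).
E°(Pd²⁺/Pd) = E°cell + E°(anode) = +1.179 + (−0.251) = +0.928 V.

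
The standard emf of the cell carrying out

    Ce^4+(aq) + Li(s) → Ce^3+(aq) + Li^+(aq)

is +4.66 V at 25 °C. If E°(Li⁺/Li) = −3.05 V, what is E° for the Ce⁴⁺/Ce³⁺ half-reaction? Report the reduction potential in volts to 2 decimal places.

In the reaction as written the Ce⁴⁺/Ce³⁺ couple is reduced (cathode) and Li⁺/Li is oxidized (anode), so E°cell = E°(Ce⁴⁺/Ce³⁺) − E°(Li⁺/Li).
E°(Ce⁴⁺/Ce³⁺) = E°cell + E°(anode) = +4.66 + (−3.05) = +1.61 V.

+1.61 V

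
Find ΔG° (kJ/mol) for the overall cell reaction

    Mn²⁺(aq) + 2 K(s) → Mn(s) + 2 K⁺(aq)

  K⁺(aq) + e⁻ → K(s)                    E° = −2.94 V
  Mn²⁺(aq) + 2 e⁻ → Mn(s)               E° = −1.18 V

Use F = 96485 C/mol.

−340 kJ/mol

In the reaction as written Mn²⁺(aq) is reduced, so the Mn²⁺/Mn couple is the cathode and K⁺/K is the anode.
E°cell = −1.18 − (−2.94) = +1.76 V; balancing electrons gives n = 2.
ΔG° = −nFE°cell = −(2)(96485)(+1.76) J/mol = −340 kJ/mol.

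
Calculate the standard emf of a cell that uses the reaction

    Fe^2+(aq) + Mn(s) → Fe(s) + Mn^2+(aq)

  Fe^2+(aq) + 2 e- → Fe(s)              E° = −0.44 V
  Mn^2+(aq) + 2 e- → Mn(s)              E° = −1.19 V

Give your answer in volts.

+0.75 V

Fe^2+(aq) gains electrons, so the Fe²⁺/Fe couple is the cathode; the Mn²⁺/Mn couple is the anode.
E°cell = E°(cathode) − E°(anode) = −0.44 − (−1.19) = +0.75 V.
The positive value indicates the reaction is spontaneous as written.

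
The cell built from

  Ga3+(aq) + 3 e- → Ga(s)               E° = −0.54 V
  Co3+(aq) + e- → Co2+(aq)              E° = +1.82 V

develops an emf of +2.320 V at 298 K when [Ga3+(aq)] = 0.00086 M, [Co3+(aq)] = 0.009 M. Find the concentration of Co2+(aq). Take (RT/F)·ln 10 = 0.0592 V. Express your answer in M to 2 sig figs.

0.45 M

Co³⁺/Co²⁺ is the cathode (higher E°); E°cell = +1.82 − (−0.54) = +2.36 V with n = 3.
From the Nernst equation, log Q = n(E° − E)/0.0592 = 3·(+2.36 − (+2.320))/0.0592 = 2.027.
The balanced reaction is 3 Co3+(aq) + Ga(s) → 3 Co2+(aq) + Ga3+(aq), so Q = ([Co2+(aq)]^3·[Ga3+(aq)]) / [Co3+(aq)]^3.
Substituting the known concentrations and solving, log [Co2+(aq)] = −0.348 and [Co2+(aq)] = 0.45 M.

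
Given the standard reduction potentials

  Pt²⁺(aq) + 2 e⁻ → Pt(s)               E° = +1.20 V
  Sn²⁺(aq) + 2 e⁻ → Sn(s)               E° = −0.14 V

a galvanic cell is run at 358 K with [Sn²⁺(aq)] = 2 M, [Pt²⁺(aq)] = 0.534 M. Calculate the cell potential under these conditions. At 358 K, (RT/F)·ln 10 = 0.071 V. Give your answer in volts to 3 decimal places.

+1.320 V

Since E°(Pt²⁺/Pt) > E°(Sn²⁺/Sn), Pt²⁺/Pt serves as the cathode.
E°cell = E°cat − E°an = +1.20 − (−0.14) = +1.34 V; n = 2.
The balanced reaction is Pt²⁺(aq) + Sn(s) → Pt(s) + Sn²⁺(aq), so Q = [Sn²⁺(aq)] / [Pt²⁺(aq)] = 3.75 and log Q = 0.573.
By the Nernst equation, E = +1.34 − (0.071/2)·(0.573) = +1.320 V.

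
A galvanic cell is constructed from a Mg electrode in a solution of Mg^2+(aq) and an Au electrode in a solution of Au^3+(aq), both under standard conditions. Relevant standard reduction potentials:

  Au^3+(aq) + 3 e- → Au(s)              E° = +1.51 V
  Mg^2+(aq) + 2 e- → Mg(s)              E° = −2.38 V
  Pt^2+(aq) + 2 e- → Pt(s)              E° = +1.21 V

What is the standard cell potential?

+3.89 V

The Au³⁺/Au couple has the higher E°, so Au ion is reduced (cathode) and Mg is oxidized (anode).
E°cell = E°(cathode) − E°(anode) = +1.51 − (−2.38) = +3.89 V.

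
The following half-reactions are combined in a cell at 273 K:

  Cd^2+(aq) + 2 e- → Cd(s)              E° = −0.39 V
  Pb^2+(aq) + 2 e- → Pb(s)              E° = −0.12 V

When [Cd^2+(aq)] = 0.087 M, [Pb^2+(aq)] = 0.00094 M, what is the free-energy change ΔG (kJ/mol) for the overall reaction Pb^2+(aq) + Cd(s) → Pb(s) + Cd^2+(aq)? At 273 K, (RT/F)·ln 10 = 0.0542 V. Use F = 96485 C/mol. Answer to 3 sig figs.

With Pb²⁺/Pb reduced at the cathode, E°cell = −0.12 − (−0.39) = +0.27 V and n = 2.
Here Q = [Cd^2+(aq)] / [Pb^2+(aq)] = 92.6 (log Q = 1.966), giving E = +0.27 − (0.0542/2)·(1.966) = +0.2167 V.
Finally ΔG = −nFE = −(2)(96485 C/mol)(+0.2167 V) = −41.8 kJ/mol.

−41.8 kJ/mol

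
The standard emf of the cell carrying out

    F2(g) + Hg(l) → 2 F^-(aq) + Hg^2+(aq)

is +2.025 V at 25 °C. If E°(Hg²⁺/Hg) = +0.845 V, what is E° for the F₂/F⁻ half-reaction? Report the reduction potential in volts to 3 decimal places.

In the reaction as written the F₂/F⁻ couple is reduced (cathode) and Hg²⁺/Hg is oxidized (anode), so E°cell = E°(F₂/F⁻) − E°(Hg²⁺/Hg).
E°(F₂/F⁻) = E°cell + E°(anode) = +2.025 + (+0.845) = +2.870 V.

+2.870 V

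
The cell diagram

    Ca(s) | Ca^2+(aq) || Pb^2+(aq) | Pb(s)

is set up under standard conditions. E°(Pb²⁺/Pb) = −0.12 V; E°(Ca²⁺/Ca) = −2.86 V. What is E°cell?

By convention the left-hand electrode in cell notation is the anode (oxidation) and the right-hand electrode is the cathode (reduction).
E°cell = E°(right) − E°(left) = −0.12 − (−2.86) = +2.74 V.

+2.74 V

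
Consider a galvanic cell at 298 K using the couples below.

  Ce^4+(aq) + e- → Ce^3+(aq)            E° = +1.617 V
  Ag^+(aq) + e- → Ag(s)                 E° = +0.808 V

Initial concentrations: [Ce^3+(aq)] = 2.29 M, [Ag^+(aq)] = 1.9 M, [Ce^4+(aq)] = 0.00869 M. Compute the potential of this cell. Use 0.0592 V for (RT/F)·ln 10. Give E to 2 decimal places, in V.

+0.65 V

Since E°(Ce⁴⁺/Ce³⁺) > E°(Ag⁺/Ag), Ce⁴⁺/Ce³⁺ serves as the cathode.
E°cell = +1.617 − (+0.808) = +0.809 V, with n = 1 electron transferred.
Balancing gives Ce^4+(aq) + Ag(s) → Ce^3+(aq) + Ag^+(aq); hence Q = ([Ce^3+(aq)]·[Ag^+(aq)]) / [Ce^4+(aq)] = 501 (log Q = 2.700).
E = E° − (0.0592/n)·log Q = +0.809 − (0.0592/1)(2.700) = +0.65 V.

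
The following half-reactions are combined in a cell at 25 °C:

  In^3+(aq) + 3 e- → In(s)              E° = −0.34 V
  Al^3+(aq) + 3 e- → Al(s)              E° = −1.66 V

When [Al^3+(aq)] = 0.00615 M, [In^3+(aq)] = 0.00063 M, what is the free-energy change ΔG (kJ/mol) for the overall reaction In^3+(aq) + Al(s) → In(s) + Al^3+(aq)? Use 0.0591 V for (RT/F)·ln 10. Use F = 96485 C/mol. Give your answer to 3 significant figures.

−376 kJ/mol

E°cell = −0.34 − (−1.66) = +1.32 V; the balanced reaction transfers n = 3 electrons.
Here Q = [Al^3+(aq)] / [In^3+(aq)] = 9.76 (log Q = 0.990), giving E = +1.32 − (0.0591/3)·(0.990) = +1.3005 V.
Then ΔG = −nFE = −3 × 96485 × +1.3005 J/mol = −376 kJ/mol.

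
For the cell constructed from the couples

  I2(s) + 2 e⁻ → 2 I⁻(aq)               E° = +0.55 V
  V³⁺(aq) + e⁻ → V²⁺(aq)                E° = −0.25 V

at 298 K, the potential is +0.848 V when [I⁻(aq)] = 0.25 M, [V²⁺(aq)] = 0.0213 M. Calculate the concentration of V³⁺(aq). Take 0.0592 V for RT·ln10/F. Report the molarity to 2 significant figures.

0.013 M

I₂/I⁻ is the cathode (higher E°); E°cell = +0.55 − (−0.25) = +0.80 V with n = 2.
Since E = E° − (0.0592/n)·log Q, log Q = n(E° − E)/0.0592 = −1.622.
The balanced reaction is I2(s) + 2 V²⁺(aq) → 2 I⁻(aq) + 2 V³⁺(aq), so Q = ([I⁻(aq)]^2·[V³⁺(aq)]^2) / [V²⁺(aq)]^2.
Isolating [V³⁺(aq)] in Q = 10^{−1.622} yields log [V³⁺(aq)] = −1.881, i.e. 0.013 M.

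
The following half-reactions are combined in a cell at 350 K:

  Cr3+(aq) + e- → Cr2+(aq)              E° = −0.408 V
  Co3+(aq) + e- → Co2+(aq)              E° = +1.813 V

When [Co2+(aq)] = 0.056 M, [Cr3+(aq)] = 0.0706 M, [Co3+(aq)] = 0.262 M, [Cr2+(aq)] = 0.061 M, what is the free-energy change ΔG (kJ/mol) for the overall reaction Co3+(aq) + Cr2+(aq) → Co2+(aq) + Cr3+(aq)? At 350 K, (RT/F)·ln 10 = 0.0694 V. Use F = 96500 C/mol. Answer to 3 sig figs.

E°cell = +1.813 − (−0.408) = +2.221 V; the balanced reaction transfers n = 1 electron.
Q = ([Co2+(aq)]·[Cr3+(aq)]) / ([Co3+(aq)]·[Cr2+(aq)]) = 0.247, so log Q = −0.607 and E = +2.221 − (0.0694/1)(−0.607) = +2.2631 V.
ΔG = −nFE = −(1)(96500)(+2.2631) J/mol = −218 kJ/mol.

−218 kJ/mol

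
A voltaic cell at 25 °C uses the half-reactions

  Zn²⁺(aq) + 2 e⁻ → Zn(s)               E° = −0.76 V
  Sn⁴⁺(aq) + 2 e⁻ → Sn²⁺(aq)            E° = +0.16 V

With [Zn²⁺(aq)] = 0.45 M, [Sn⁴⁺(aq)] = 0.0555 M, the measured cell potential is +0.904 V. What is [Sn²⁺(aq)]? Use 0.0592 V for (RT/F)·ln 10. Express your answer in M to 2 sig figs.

With Sn⁴⁺/Sn²⁺ at the cathode and Zn²⁺/Zn at the anode, E°cell = +0.16 − (−0.76) = +0.92 V (n = 2).
Rearranging E = E° − (0.0592/n)·log Q gives log Q = 2(+0.92 − (+0.904))/0.0592 = 0.541.
The balanced reaction is Sn⁴⁺(aq) + Zn(s) → Sn²⁺(aq) + Zn²⁺(aq), so Q = ([Sn²⁺(aq)]·[Zn²⁺(aq)]) / [Sn⁴⁺(aq)].
Isolating [Sn²⁺(aq)] in Q = 10^{0.541} yields log [Sn²⁺(aq)] = −0.368, i.e. 0.43 M.

0.43 M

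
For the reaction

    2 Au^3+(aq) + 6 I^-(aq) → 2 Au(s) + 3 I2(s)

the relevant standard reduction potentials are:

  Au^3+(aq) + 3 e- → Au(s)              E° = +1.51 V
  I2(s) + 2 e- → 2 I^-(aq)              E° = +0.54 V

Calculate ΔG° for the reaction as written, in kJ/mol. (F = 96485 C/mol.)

In the reaction as written Au^3+(aq) is reduced, so the Au³⁺/Au couple is the cathode and I₂/I⁻ is the anode.
E°cell = +1.51 − (+0.54) = +0.97 V; balancing electrons gives n = 6.
ΔG° = −nFE°cell = −(6)(96485)(+0.97) J/mol = −562 kJ/mol.

−562 kJ/mol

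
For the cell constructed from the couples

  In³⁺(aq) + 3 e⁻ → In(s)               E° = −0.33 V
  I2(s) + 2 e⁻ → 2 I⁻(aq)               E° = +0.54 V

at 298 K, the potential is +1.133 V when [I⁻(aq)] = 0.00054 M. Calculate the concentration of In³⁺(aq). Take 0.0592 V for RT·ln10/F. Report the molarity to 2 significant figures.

The I₂/I⁻ couple has the larger reduction potential, so it is the cathode: E°cell = +0.54 − (−0.33) = +0.87 V and n = 6.
Rearranging E = E° − (0.0592/n)·log Q gives log Q = 6(+0.87 − (+1.133))/0.0592 = −26.655.
Balancing electrons gives 3 I2(s) + 2 In(s) → 6 I⁻(aq) + 2 In³⁺(aq); thus Q = [I⁻(aq)]^6·[In³⁺(aq)]^2.
Isolating [In³⁺(aq)] in Q = 10^{−26.655} yields log [In³⁺(aq)] = −3.525, i.e. 0.00030 M.

0.00030 M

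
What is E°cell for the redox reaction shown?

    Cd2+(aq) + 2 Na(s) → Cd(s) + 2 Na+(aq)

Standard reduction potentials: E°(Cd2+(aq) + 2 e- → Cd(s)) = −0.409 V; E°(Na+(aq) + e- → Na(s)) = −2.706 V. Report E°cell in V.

+2.297 V

Cd2+(aq) gains electrons, so the Cd²⁺/Cd couple is the cathode; the Na⁺/Na couple is the anode.
E°cell = E°(cathode) − E°(anode) = −0.409 − (−2.706) = +2.297 V.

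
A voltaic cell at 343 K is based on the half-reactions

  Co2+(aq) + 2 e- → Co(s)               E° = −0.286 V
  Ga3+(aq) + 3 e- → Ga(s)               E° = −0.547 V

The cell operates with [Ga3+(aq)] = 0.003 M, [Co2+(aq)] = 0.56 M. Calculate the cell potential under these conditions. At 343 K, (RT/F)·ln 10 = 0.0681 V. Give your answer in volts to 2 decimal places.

+0.31 V

Co²⁺/Co is reduced (cathode, E° = −0.286 V) and Ga³⁺/Ga is oxidized (anode).
E°cell = E°cat − E°an = −0.286 − (−0.547) = +0.261 V; n = 6.
Balancing gives 3 Co2+(aq) + 2 Ga(s) → 3 Co(s) + 2 Ga3+(aq); hence Q = [Ga3+(aq)]^2 / [Co2+(aq)]^3 = 5.12×10^−5 (log Q = −4.290).
Applying E = E° − (RT ln10/nF)·log Q gives +0.261 − (0.0681/6)(−4.290) = +0.31 V.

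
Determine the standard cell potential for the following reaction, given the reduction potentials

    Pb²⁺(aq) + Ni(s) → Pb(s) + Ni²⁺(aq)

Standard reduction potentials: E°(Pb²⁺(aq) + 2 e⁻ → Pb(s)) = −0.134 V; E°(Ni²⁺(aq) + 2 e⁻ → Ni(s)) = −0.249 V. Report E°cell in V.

Pb²⁺(aq) gains electrons, so the Pb²⁺/Pb couple is the cathode; the Ni²⁺/Ni couple is the anode.
E°cell = E°(cathode) − E°(anode) = −0.134 − (−0.249) = +0.115 V.

+0.115 V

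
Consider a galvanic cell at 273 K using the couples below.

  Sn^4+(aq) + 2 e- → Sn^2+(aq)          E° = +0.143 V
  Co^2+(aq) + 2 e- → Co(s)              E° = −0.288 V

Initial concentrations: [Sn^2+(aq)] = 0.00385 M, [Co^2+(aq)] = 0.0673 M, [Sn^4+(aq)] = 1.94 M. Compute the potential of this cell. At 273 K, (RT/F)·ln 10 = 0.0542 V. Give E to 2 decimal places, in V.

Sn⁴⁺/Sn²⁺ is reduced (cathode, E° = +0.143 V) and Co²⁺/Co is oxidized (anode).
The standard potential is +0.143 − (−0.288) = +0.431 V and the balanced reaction transfers n = 2 electrons.
The balanced reaction is Sn^4+(aq) + Co(s) → Sn^2+(aq) + Co^2+(aq), so Q = ([Sn^2+(aq)]·[Co^2+(aq)]) / [Sn^4+(aq)] = 0.000134 and log Q = −3.874.
Applying E = E° − (RT ln10/nF)·log Q gives +0.431 − (0.0542/2)(−3.874) = +0.54 V.

+0.54 V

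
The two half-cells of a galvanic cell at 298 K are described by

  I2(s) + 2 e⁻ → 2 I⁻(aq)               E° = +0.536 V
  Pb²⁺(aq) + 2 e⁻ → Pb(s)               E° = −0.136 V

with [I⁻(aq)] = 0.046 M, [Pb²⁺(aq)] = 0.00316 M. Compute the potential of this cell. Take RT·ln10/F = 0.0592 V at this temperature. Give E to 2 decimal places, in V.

+0.83 V

I₂/I⁻ is reduced (cathode, E° = +0.536 V) and Pb²⁺/Pb is oxidized (anode).
E°cell = E°cat − E°an = +0.536 − (−0.136) = +0.672 V; n = 2.
Balancing gives I2(s) + Pb(s) → 2 I⁻(aq) + Pb²⁺(aq); hence Q = [I⁻(aq)]^2·[Pb²⁺(aq)] = 6.69×10^−6 (log Q = −5.175).
By the Nernst equation, E = +0.672 − (0.0592/2)·(−5.175) = +0.83 V.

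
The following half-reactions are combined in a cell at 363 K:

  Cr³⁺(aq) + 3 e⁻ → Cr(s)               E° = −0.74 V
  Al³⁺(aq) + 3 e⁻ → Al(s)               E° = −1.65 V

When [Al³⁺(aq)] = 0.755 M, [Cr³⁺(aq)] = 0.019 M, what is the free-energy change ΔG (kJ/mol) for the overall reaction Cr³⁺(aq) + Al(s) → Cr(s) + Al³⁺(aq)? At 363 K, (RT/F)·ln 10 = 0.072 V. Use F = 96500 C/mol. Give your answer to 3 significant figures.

The standard cell potential is −0.74 − (−1.65) = +0.91 V, with n = 3 electrons in the balanced equation.
The reaction quotient is [Al³⁺(aq)] / [Cr³⁺(aq)] = 39.7; by Nernst, E = +0.91 − (0.072/3)(1.599) = +0.8716 V.
Finally ΔG = −nFE = −(3)(96500 C/mol)(+0.8716 V) = −252 kJ/mol.

−252 kJ/mol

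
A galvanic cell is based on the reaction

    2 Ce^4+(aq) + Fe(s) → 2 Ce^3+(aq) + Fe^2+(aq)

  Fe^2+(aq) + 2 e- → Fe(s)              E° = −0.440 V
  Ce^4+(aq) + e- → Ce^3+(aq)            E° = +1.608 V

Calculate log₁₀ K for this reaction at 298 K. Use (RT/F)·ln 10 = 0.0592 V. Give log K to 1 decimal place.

The Ce⁴⁺/Ce³⁺ couple is reduced (cathode); E°cell = +1.608 − (−0.440) = +2.048 V with n = 2.
At equilibrium E = 0, so log K = nE°cell / 0.0592 = (2)(+2.048) / 0.0592 = 69.2.

log K = 69.2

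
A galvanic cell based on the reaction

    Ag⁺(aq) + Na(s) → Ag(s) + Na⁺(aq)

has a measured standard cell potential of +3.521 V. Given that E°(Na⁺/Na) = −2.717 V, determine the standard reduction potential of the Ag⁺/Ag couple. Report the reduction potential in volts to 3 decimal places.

In the reaction as written the Ag⁺/Ag couple is reduced (cathode) and Na⁺/Na is oxidized (anode), so E°cell = E°(Ag⁺/Ag) − E°(Na⁺/Na).
E°(Ag⁺/Ag) = E°cell + E°(anode) = +3.521 + (−2.717) = +0.804 V.

+0.804 V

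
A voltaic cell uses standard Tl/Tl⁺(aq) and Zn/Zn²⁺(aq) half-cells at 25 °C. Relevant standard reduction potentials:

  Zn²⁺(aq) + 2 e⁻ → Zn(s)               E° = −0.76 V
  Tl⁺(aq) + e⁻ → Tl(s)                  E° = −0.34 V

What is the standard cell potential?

The Tl⁺/Tl couple has the higher E°, so Tl ion is reduced (cathode) and Zn is oxidized (anode).
E°cell = E°(cathode) − E°(anode) = −0.34 − (−0.76) = +0.42 V.

+0.42 V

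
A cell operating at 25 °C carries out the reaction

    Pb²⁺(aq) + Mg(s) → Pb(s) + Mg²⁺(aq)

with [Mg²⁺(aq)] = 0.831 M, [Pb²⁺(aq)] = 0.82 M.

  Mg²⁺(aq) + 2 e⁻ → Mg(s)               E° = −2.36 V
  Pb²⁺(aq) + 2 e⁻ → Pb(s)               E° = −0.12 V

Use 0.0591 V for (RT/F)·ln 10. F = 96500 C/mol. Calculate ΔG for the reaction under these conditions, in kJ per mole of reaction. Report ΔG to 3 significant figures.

The standard cell potential is −0.12 − (−2.36) = +2.24 V, with n = 2 electrons in the balanced equation.
Here Q = [Mg²⁺(aq)] / [Pb²⁺(aq)] = 1.01 (log Q = 0.006), giving E = +2.24 − (0.0591/2)·(0.006) = +2.2398 V.
ΔG = −nFE = −(2)(96500)(+2.2398) J/mol = −432 kJ/mol.

−432 kJ/mol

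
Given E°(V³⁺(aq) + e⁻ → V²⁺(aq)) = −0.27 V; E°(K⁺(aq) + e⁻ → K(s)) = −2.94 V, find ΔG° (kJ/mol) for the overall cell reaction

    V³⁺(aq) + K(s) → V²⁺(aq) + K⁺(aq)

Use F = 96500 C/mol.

In the reaction as written V³⁺(aq) is reduced, so the V³⁺/V²⁺ couple is the cathode and K⁺/K is the anode.
E°cell = −0.27 − (−2.94) = +2.67 V; balancing electrons gives n = 1.
ΔG° = −nFE°cell = −(1)(96500)(+2.67) J/mol = −258 kJ/mol.

−258 kJ/mol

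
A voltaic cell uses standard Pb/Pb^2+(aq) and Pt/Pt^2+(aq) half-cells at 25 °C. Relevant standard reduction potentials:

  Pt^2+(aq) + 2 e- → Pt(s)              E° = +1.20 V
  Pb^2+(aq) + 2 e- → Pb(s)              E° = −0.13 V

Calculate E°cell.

+1.33 V

The Pt²⁺/Pt couple has the higher E°, so Pt ion is reduced (cathode) and Pb is oxidized (anode).
E°cell = E°(cathode) − E°(anode) = +1.20 − (−0.13) = +1.33 V.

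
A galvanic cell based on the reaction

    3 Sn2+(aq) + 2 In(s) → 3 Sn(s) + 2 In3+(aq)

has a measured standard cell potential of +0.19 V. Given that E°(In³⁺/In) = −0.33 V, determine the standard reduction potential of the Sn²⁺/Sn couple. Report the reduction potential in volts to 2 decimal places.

In the reaction as written the Sn²⁺/Sn couple is reduced (cathode) and In³⁺/In is oxidized (anode), so E°cell = E°(Sn²⁺/Sn) − E°(In³⁺/In).
E°(Sn²⁺/Sn) = E°cell + E°(anode) = +0.19 + (−0.33) = −0.14 V.

−0.14 V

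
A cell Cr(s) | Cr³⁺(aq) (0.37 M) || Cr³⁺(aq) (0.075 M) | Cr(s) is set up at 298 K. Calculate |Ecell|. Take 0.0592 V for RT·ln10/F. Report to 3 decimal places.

0.014 V

For a concentration cell E°cell = 0, since both electrodes use the same couple.
The compartment with the higher Cr³⁺(aq) concentration (0.37 M) acts as the cathode; ions are reduced there and produced at the dilute (0.075 M) anode.
With n = 3, Ecell = −(0.0592/3)·log([dilute]/[conc]) = −(0.0592/3)·log(0.075/0.37) = +0.014 V.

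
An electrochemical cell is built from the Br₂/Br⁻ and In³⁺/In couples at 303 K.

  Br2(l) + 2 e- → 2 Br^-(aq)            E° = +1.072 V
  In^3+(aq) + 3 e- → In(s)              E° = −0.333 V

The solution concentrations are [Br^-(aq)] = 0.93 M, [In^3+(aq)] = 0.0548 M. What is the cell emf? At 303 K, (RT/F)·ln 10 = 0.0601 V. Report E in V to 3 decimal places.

The Br₂/Br⁻ couple has the more positive E°, so it is the cathode; In³⁺/In is the anode.
E°cell = E°cat − E°an = +1.072 − (−0.333) = +1.405 V; n = 6.
Balancing gives 3 Br2(l) + 2 In(s) → 6 Br^-(aq) + 2 In^3+(aq); hence Q = [Br^-(aq)]^6·[In^3+(aq)]^2 = 0.00194 (log Q = −2.712).
Applying E = E° − (RT ln10/nF)·log Q gives +1.405 − (0.0601/6)(−2.712) = +1.432 V.

+1.432 V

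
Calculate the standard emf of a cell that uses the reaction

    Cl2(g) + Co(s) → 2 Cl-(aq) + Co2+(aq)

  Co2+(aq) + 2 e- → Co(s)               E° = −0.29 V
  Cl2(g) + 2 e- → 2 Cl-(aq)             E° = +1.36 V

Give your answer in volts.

In the reaction as written, Cl2(g) is reduced (cathode) and Co2+(aq) is produced by oxidation at the anode.
E°cell = E°(cathode) − E°(anode) = +1.36 − (−0.29) = +1.65 V.
The positive value indicates the reaction is spontaneous as written.

+1.65 V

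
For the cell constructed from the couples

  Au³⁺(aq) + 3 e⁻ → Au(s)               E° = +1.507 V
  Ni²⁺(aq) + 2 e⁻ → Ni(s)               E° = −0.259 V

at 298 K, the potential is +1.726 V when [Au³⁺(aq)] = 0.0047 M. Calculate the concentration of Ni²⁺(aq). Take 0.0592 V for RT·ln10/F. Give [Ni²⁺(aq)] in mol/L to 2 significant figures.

With Au³⁺/Au at the cathode and Ni²⁺/Ni at the anode, E°cell = +1.507 − (−0.259) = +1.766 V (n = 6).
From the Nernst equation, log Q = n(E° − E)/0.0592 = 6·(+1.766 − (+1.726))/0.0592 = 4.054.
Balancing electrons gives 2 Au³⁺(aq) + 3 Ni(s) → 2 Au(s) + 3 Ni²⁺(aq); thus Q = [Ni²⁺(aq)]^3 / [Au³⁺(aq)]^2.
Substituting the known concentrations and solving, log [Ni²⁺(aq)] = −0.201 and [Ni²⁺(aq)] = 0.63 M.

0.63 M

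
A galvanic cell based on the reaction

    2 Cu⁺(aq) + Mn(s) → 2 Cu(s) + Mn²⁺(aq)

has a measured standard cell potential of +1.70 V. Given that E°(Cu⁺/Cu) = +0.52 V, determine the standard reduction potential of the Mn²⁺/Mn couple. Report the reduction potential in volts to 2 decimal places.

In the reaction as written the Cu⁺/Cu couple is reduced (cathode) and Mn²⁺/Mn is oxidized (anode), so E°cell = E°(Cu⁺/Cu) − E°(Mn²⁺/Mn).
E°(Mn²⁺/Mn) = E°(cathode) − E°cell = +0.52 − (+1.70) = −1.18 V.

−1.18 V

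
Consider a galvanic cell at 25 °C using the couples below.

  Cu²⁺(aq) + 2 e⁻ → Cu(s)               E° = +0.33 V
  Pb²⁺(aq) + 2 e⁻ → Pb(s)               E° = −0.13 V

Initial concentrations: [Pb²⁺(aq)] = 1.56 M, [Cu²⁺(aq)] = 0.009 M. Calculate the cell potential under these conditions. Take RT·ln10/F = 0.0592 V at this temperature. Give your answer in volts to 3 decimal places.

Cu²⁺/Cu is reduced (cathode, E° = +0.33 V) and Pb²⁺/Pb is oxidized (anode).
E°cell = E°cat − E°an = +0.33 − (−0.13) = +0.46 V; n = 2.
For the overall reaction Cu²⁺(aq) + Pb(s) → Cu(s) + Pb²⁺(aq), Q = [Pb²⁺(aq)] / [Cu²⁺(aq)] = 173, giving log Q = 2.239.
By the Nernst equation, E = +0.46 − (0.0592/2)·(2.239) = +0.394 V.

+0.394 V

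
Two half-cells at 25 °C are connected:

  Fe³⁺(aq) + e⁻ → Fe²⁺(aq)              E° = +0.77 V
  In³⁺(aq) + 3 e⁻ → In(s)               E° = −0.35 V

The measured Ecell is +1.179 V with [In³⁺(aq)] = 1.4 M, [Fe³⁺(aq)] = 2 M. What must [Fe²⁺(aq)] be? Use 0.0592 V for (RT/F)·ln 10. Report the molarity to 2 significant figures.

0.18 M

Fe³⁺/Fe²⁺ is the cathode (higher E°); E°cell = +0.77 − (−0.35) = +1.12 V with n = 3.
From the Nernst equation, log Q = n(E° − E)/0.0592 = 3·(+1.12 − (+1.179))/0.0592 = −2.990.
Balancing electrons gives 3 Fe³⁺(aq) + In(s) → 3 Fe²⁺(aq) + In³⁺(aq); thus Q = ([Fe²⁺(aq)]^3·[In³⁺(aq)]) / [Fe³⁺(aq)]^3.
Isolating [Fe²⁺(aq)] in Q = 10^{−2.990} yields log [Fe²⁺(aq)] = −0.744, i.e. 0.18 M.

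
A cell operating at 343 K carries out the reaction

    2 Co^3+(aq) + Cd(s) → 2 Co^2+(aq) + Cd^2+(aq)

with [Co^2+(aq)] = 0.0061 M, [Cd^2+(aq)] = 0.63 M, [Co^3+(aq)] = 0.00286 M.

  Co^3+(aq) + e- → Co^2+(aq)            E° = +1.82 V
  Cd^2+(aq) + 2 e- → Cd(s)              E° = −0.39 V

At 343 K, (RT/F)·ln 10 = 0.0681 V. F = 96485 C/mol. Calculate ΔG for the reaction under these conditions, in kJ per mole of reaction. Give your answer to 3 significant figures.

−423 kJ/mol

E°cell = +1.82 − (−0.39) = +2.21 V; the balanced reaction transfers n = 2 electrons.
Here Q = ([Co^2+(aq)]^2·[Cd^2+(aq)]) / [Co^3+(aq)]^2 = 2.87 (log Q = 0.457), giving E = +2.21 − (0.0681/2)·(0.457) = +2.1944 V.
Finally ΔG = −nFE = −(2)(96485 C/mol)(+2.1944 V) = −423 kJ/mol.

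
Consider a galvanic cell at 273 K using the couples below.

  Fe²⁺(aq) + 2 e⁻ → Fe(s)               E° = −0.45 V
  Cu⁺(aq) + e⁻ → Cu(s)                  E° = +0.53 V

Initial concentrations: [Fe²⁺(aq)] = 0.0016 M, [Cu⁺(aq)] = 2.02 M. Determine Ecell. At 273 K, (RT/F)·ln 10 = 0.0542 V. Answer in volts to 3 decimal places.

The Cu⁺/Cu couple has the more positive E°, so it is the cathode; Fe²⁺/Fe is the anode.
E°cell = E°cat − E°an = +0.53 − (−0.45) = +0.98 V; n = 2.
For the overall reaction 2 Cu⁺(aq) + Fe(s) → 2 Cu(s) + Fe²⁺(aq), Q = [Fe²⁺(aq)] / [Cu⁺(aq)]^2 = 0.000392, giving log Q = −3.407.
By the Nernst equation, E = +0.98 − (0.0542/2)·(−3.407) = +1.072 V.

+1.072 V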